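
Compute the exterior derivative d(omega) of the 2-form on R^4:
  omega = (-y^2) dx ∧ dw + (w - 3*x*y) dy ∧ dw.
d(omega) = (-y) dx ∧ dy ∧ dw

For a 2-form omega = sum_{i<j} g_{ij} dx_i ∧ dx_j, the exterior derivative is
  d(omega) = sum_{i<j} d(g_{ij}) ∧ dx_i ∧ dx_j = sum_{i<j, k} (∂g_{ij}/∂x_k) dx_k ∧ dx_i ∧ dx_j.
Expand each term, using dx_k ∧ dx_i ∧ dx_j = sgn(permutation) dx_{(a)} ∧ dx_{(b)} ∧ dx_{(c)} with (a < b < c) sorted:
  d(-y^2) includes (∂/∂y)(-y^2) dy = (-2*y) dy, which multiplied by dx ∧ dw gives (2*y) dx ∧ dy ∧ dw
  d(w - 3*x*y) includes (∂/∂x)(w - 3*x*y) dx = (-3*y) dx, which multiplied by dy ∧ dw gives (-3*y) dx ∧ dy ∧ dw
Collecting like 3-forms: d(omega) = (-y) dx ∧ dy ∧ dw.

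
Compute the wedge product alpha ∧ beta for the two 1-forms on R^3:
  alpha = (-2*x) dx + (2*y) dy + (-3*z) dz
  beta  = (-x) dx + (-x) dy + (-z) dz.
alpha ∧ beta = (2*x*(x + y)) dx ∧ dy + (-x*z) dx ∧ dz + (-z*(3*x + 2*y)) dy ∧ dz

Distribute the wedge, using dx_i ∧ dx_j = -dx_j ∧ dx_i and dx_i ∧ dx_i = 0. For each pair (i, j) with i < j, the coefficient of dx_i ∧ dx_j in alpha ∧ beta is (alpha_i * beta_j - alpha_j * beta_i). Collecting: alpha ∧ beta = (2*x*(x + y)) dx ∧ dy + (-x*z) dx ∧ dz + (-z*(3*x + 2*y)) dy ∧ dz.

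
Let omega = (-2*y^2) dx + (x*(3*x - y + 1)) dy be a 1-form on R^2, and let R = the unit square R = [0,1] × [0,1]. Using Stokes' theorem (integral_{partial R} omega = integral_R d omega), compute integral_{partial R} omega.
integral_(partial R) omega = 11/2

Stokes: integral_partial_R omega = integral_R d omega with d omega = (∂Q/∂x - ∂P/∂y) dx ∧ dy.
  ∂Q/∂x = 6*x - y + 1
  ∂P/∂y = -4*y
  integrand = ∂Q/∂x - ∂P/∂y = 6*x + 3*y + 1.
Integrating over R: integral_0^1 integral_0^1 (6*x + 3*y + 1) dx dy = 11/2.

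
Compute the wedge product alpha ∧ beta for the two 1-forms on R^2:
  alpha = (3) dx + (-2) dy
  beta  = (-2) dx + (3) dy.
alpha ∧ beta = (5) dx ∧ dy

Distribute the wedge, using dx_i ∧ dx_j = -dx_j ∧ dx_i and dx_i ∧ dx_i = 0. For each pair (i, j) with i < j, the coefficient of dx_i ∧ dx_j in alpha ∧ beta is (alpha_i * beta_j - alpha_j * beta_i). Collecting: alpha ∧ beta = (5) dx ∧ dy.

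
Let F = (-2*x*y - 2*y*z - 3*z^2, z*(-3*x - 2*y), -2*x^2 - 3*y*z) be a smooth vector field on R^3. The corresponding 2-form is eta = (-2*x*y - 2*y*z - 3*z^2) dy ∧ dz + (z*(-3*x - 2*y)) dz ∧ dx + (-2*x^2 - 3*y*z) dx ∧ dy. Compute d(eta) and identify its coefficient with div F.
d(eta) = (-5*y - 2*z) dx ∧ dy ∧ dz; div F = -5*y - 2*z

For a 2-form in R^3 of the form above, applying d gives a 3-form with coefficient ∂P/∂x + ∂Q/∂y + ∂R/∂z:
  ∂P/∂x = -2*y
  ∂Q/∂y = -2*z
  ∂R/∂z = -3*y
Sum = -5*y - 2*z, which is exactly div F.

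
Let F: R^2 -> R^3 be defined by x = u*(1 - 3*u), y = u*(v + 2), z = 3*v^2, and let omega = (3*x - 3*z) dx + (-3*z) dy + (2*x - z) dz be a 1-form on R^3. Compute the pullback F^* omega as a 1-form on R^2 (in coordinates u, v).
F^* omega = (54*u^3 - 27*u^2 + 54*u*v^2 + 3*u - 9*v^3 - 27*v^2) du + (3*v*(-12*u^2 - 3*u*v + 4*u - 6*v^2)) dv

Using F^*(f dg) = (f ∘ F) d(g ∘ F), substitute each coordinate x_i by F_i(u, v) in f_i, and replace dx_i by d F_i = (∂F_i/∂u) du + (∂F_i/∂v) dv.
  For the x component: f_1(F) = -9*u^2 + 3*u - 9*v^2; d F_1 = (1 - 6*u) du + (0) dv
  For the y component: f_2(F) = -9*v^2; d F_2 = (v + 2) du + (u) dv
  For the z component: f_3(F) = -6*u^2 + 2*u - 3*v^2; d F_3 = (0) du + (6*v) dv
Combining and collecting du, dv coefficients:
  coeff of du: 54*u^3 - 27*u^2 + 54*u*v^2 + 3*u - 9*v^3 - 27*v^2
  coeff of dv: 3*v*(-12*u^2 - 3*u*v + 4*u - 6*v^2)
F^* omega = (54*u^3 - 27*u^2 + 54*u*v^2 + 3*u - 9*v^3 - 27*v^2) du + (3*v*(-12*u^2 - 3*u*v + 4*u - 6*v^2)) dv.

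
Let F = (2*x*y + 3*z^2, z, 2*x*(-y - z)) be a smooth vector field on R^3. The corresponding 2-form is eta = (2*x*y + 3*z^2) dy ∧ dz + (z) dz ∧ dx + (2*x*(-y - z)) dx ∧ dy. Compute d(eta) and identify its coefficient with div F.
d(eta) = (-2*x + 2*y) dx ∧ dy ∧ dz; div F = -2*x + 2*y

For a 2-form in R^3 of the form above, applying d gives a 3-form with coefficient ∂P/∂x + ∂Q/∂y + ∂R/∂z:
  ∂P/∂x = 2*y
  ∂Q/∂y = 0
  ∂R/∂z = -2*x
Sum = -2*x + 2*y, which is exactly div F.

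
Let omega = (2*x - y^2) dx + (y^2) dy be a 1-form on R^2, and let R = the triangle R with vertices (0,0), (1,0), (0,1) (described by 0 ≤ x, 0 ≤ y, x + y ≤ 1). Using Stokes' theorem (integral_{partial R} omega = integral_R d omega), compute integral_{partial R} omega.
integral_(partial R) omega = 1/3

Stokes: integral_partial_R omega = integral_R d omega with d omega = (∂Q/∂x - ∂P/∂y) dx ∧ dy.
  ∂Q/∂x = 0
  ∂P/∂y = -2*y
  integrand = ∂Q/∂x - ∂P/∂y = 2*y.
Integrating over R: integral_0^1 integral_0^{1-x} (2*y) dy dx = 1/3.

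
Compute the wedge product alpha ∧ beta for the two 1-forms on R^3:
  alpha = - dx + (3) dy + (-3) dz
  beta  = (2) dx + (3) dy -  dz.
alpha ∧ beta = (-9) dx ∧ dy + (7) dx ∧ dz + (6) dy ∧ dz

Distribute the wedge, using dx_i ∧ dx_j = -dx_j ∧ dx_i and dx_i ∧ dx_i = 0. For each pair (i, j) with i < j, the coefficient of dx_i ∧ dx_j in alpha ∧ beta is (alpha_i * beta_j - alpha_j * beta_i). Collecting: alpha ∧ beta = (-9) dx ∧ dy + (7) dx ∧ dz + (6) dy ∧ dz.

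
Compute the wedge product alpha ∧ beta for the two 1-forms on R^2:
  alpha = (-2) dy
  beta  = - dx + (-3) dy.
alpha ∧ beta = (-2) dx ∧ dy

Distribute the wedge, using dx_i ∧ dx_j = -dx_j ∧ dx_i and dx_i ∧ dx_i = 0. For each pair (i, j) with i < j, the coefficient of dx_i ∧ dx_j in alpha ∧ beta is (alpha_i * beta_j - alpha_j * beta_i). Collecting: alpha ∧ beta = (-2) dx ∧ dy.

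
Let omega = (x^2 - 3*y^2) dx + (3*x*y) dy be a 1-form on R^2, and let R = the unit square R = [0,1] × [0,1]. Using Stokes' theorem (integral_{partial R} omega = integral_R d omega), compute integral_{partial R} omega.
integral_(partial R) omega = 9/2

Stokes: integral_partial_R omega = integral_R d omega with d omega = (∂Q/∂x - ∂P/∂y) dx ∧ dy.
  ∂Q/∂x = 3*y
  ∂P/∂y = -6*y
  integrand = ∂Q/∂x - ∂P/∂y = 9*y.
Integrating over R: integral_0^1 integral_0^1 (9*y) dx dy = 9/2.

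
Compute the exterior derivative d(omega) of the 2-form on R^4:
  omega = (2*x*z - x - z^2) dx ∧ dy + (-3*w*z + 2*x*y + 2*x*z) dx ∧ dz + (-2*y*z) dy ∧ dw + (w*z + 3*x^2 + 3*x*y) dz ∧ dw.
d(omega) = (-2*z) dx ∧ dy ∧ dz + (6*x + 3*y - 3*z) dx ∧ dz ∧ dw + (3*x + 2*y) dy ∧ dz ∧ dw

For a 2-form omega = sum_{i<j} g_{ij} dx_i ∧ dx_j, the exterior derivative is
  d(omega) = sum_{i<j} d(g_{ij}) ∧ dx_i ∧ dx_j = sum_{i<j, k} (∂g_{ij}/∂x_k) dx_k ∧ dx_i ∧ dx_j.
Expand each term, using dx_k ∧ dx_i ∧ dx_j = sgn(permutation) dx_{(a)} ∧ dx_{(b)} ∧ dx_{(c)} with (a < b < c) sorted:
  d(2*x*z - x - z^2) includes (∂/∂z)(2*x*z - x - z^2) dz = (2*x - 2*z) dz, which multiplied by dx ∧ dy gives (2*x - 2*z) dx ∧ dy ∧ dz
  d(-3*w*z + 2*x*y + 2*x*z) includes (∂/∂y)(-3*w*z + 2*x*y + 2*x*z) dy = (2*x) dy, which multiplied by dx ∧ dz gives (-2*x) dx ∧ dy ∧ dz
  d(-3*w*z + 2*x*y + 2*x*z) includes (∂/∂w)(-3*w*z + 2*x*y + 2*x*z) dw = (-3*z) dw, which multiplied by dx ∧ dz gives (-3*z) dx ∧ dz ∧ dw
  d(-2*y*z) includes (∂/∂z)(-2*y*z) dz = (-2*y) dz, which multiplied by dy ∧ dw gives (2*y) dy ∧ dz ∧ dw
  d(w*z + 3*x^2 + 3*x*y) includes (∂/∂x)(w*z + 3*x^2 + 3*x*y) dx = (6*x + 3*y) dx, which multiplied by dz ∧ dw gives (6*x + 3*y) dx ∧ dz ∧ dw
  d(w*z + 3*x^2 + 3*x*y) includes (∂/∂y)(w*z + 3*x^2 + 3*x*y) dy = (3*x) dy, which multiplied by dz ∧ dw gives (3*x) dy ∧ dz ∧ dw
Collecting like 3-forms: d(omega) = (-2*z) dx ∧ dy ∧ dz + (6*x + 3*y - 3*z) dx ∧ dz ∧ dw + (3*x + 2*y) dy ∧ dz ∧ dw.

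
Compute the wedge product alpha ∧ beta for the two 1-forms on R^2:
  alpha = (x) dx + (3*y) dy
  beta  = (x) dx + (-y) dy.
alpha ∧ beta = (-4*x*y) dx ∧ dy

Distribute the wedge, using dx_i ∧ dx_j = -dx_j ∧ dx_i and dx_i ∧ dx_i = 0. For each pair (i, j) with i < j, the coefficient of dx_i ∧ dx_j in alpha ∧ beta is (alpha_i * beta_j - alpha_j * beta_i). Collecting: alpha ∧ beta = (-4*x*y) dx ∧ dy.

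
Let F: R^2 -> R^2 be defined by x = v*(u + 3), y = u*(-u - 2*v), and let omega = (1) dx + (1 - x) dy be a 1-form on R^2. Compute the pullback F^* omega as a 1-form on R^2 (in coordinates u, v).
F^* omega = (2*u^2*v + 2*u*v^2 + 6*u*v - 2*u + 6*v^2 - v) du + (2*u^2*v + 6*u*v - u + 3) dv

Using F^*(f dg) = (f ∘ F) d(g ∘ F), substitute each coordinate x_i by F_i(u, v) in f_i, and replace dx_i by d F_i = (∂F_i/∂u) du + (∂F_i/∂v) dv.
  For the x component: f_1(F) = 1; d F_1 = (v) du + (u + 3) dv
  For the y component: f_2(F) = -u*v - 3*v + 1; d F_2 = (-2*u - 2*v) du + (-2*u) dv
Combining and collecting du, dv coefficients:
  coeff of du: 2*u^2*v + 2*u*v^2 + 6*u*v - 2*u + 6*v^2 - v
  coeff of dv: 2*u^2*v + 6*u*v - u + 3
F^* omega = (2*u^2*v + 2*u*v^2 + 6*u*v - 2*u + 6*v^2 - v) du + (2*u^2*v + 6*u*v - u + 3) dv.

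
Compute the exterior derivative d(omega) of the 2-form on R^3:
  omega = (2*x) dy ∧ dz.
d(omega) = (2) dx ∧ dy ∧ dz

For a 2-form omega = sum_{i<j} g_{ij} dx_i ∧ dx_j, the exterior derivative is
  d(omega) = sum_{i<j} d(g_{ij}) ∧ dx_i ∧ dx_j = sum_{i<j, k} (∂g_{ij}/∂x_k) dx_k ∧ dx_i ∧ dx_j.
Expand each term, using dx_k ∧ dx_i ∧ dx_j = sgn(permutation) dx_{(a)} ∧ dx_{(b)} ∧ dx_{(c)} with (a < b < c) sorted:
  d(2*x) includes (∂/∂x)(2*x) dx = (2) dx, which multiplied by dy ∧ dz gives (2) dx ∧ dy ∧ dz
Collecting like 3-forms: d(omega) = (2) dx ∧ dy ∧ dz.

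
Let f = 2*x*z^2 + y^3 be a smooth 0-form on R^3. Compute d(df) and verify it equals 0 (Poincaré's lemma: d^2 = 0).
d(df) = 0

Step 1: df = sum_i (∂f/∂x_i) dx_i = (2*z^2) dx + (3*y^2) dy + (4*x*z) dz.
Step 2: Apply d again. Using the 1-form formula, the coefficient of dx ∧ dy in d(df) is ∂^2 f/∂x ∂y - ∂^2 f/∂y ∂x = (0) - (0) = 0 (equality of mixed partials for smooth f).
Similarly for dx ∧ dz and dy ∧ dz — all coefficients vanish. So d(df) = 0.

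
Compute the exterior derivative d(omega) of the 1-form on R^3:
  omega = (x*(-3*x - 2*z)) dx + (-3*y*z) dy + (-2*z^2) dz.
d(omega) = (2*x) dx ∧ dz + (3*y) dy ∧ dz

For a 1-form omega = sum_i f_i dx_i, the exterior derivative is
  d(omega) = sum_{i < j} (∂f_j/∂x_i - ∂f_i/∂x_j) dx_i ∧ dx_j.
  coefficient of dx ∧ dz: ∂f_3/∂x - ∂f_1/∂z = ∂(-2*z^2)/∂x - ∂(x*(-3*x - 2*z))/∂z = 2*x
  coefficient of dy ∧ dz: ∂f_3/∂y - ∂f_2/∂z = ∂(-2*z^2)/∂y - ∂(-3*y*z)/∂z = 3*y
Assembling: d(omega) = (2*x) dx ∧ dz + (3*y) dy ∧ dz.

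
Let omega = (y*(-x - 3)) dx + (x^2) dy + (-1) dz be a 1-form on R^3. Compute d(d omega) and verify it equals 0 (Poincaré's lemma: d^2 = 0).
d(d omega) = 0

Step 1: d omega = sum_{i<j} (∂f_j/∂x_i - ∂f_i/∂x_j) dx_i ∧ dx_j:
  coeff of dx ∧ dy: 3*x + 3
  coeff of dx ∧ dz: 0
  coeff of dy ∧ dz: 0
Step 2: Apply d again to each 2-form coefficient. The only possible 3-form in R^3 is dx ∧ dy ∧ dz, with coefficient
  ∂(coeff of dy∧dz)/∂x - ∂(coeff of dx∧dz)/∂y + ∂(coeff of dx∧dy)/∂z
  = ∂/∂x (0) - ∂/∂y (0) + ∂/∂z (3*x + 3).
Each of these terms simplifies to sums of mixed partials that cancel in pairs. The result is 0 (by equality of mixed partials for smooth functions — Schwarz / Clairaut).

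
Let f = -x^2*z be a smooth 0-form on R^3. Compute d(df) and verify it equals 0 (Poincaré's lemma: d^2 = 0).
d(df) = 0

Step 1: df = sum_i (∂f/∂x_i) dx_i = (-2*x*z) dx + (0) dy + (-x^2) dz.
Step 2: Apply d again. Using the 1-form formula, the coefficient of dx ∧ dy in d(df) is ∂^2 f/∂x ∂y - ∂^2 f/∂y ∂x = (0) - (0) = 0 (equality of mixed partials for smooth f).
Similarly for dx ∧ dz and dy ∧ dz — all coefficients vanish. So d(df) = 0.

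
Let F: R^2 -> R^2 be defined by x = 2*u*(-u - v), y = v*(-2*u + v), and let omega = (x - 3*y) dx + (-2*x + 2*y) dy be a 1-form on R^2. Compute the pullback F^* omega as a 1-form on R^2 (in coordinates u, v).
F^* omega = (8*u^3 - 20*u^2*v + 4*u*v^2 + 2*v^3) du + (-4*u^3 + 2*u*v^2 + 4*v^3) dv

Using F^*(f dg) = (f ∘ F) d(g ∘ F), substitute each coordinate x_i by F_i(u, v) in f_i, and replace dx_i by d F_i = (∂F_i/∂u) du + (∂F_i/∂v) dv.
  For the x component: f_1(F) = -2*u^2 + 4*u*v - 3*v^2; d F_1 = (-4*u - 2*v) du + (-2*u) dv
  For the y component: f_2(F) = 4*u^2 + 2*v^2; d F_2 = (-2*v) du + (-2*u + 2*v) dv
Combining and collecting du, dv coefficients:
  coeff of du: 8*u^3 - 20*u^2*v + 4*u*v^2 + 2*v^3
  coeff of dv: -4*u^3 + 2*u*v^2 + 4*v^3
F^* omega = (8*u^3 - 20*u^2*v + 4*u*v^2 + 2*v^3) du + (-4*u^3 + 2*u*v^2 + 4*v^3) dv.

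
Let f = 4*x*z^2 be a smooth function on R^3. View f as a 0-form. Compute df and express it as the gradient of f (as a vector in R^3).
df = (4*z^2) dx + (0) dy + (8*x*z) dz; grad f = (4*z^2, 0, 8*x*z)

For a 0-form f, d f = (∂f/∂x) dx + (∂f/∂y) dy + (∂f/∂z) dz. The components of the vector representation are exactly the entries of grad f in Cartesian coordinates:
  ∂f/∂x = 4*z^2
  ∂f/∂y = 0
  ∂f/∂z = 8*x*z.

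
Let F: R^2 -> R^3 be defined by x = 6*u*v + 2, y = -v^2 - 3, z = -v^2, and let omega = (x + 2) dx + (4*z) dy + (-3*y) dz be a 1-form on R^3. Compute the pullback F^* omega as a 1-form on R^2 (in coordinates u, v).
F^* omega = (12*v*(3*u*v + 2)) du + (36*u^2*v + 24*u + 2*v^3 - 18*v) dv

Using F^*(f dg) = (f ∘ F) d(g ∘ F), substitute each coordinate x_i by F_i(u, v) in f_i, and replace dx_i by d F_i = (∂F_i/∂u) du + (∂F_i/∂v) dv.
  For the x component: f_1(F) = 6*u*v + 4; d F_1 = (6*v) du + (6*u) dv
  For the y component: f_2(F) = -4*v^2; d F_2 = (0) du + (-2*v) dv
  For the z component: f_3(F) = 3*v^2 + 9; d F_3 = (0) du + (-2*v) dv
Combining and collecting du, dv coefficients:
  coeff of du: 12*v*(3*u*v + 2)
  coeff of dv: 36*u^2*v + 24*u + 2*v^3 - 18*v
F^* omega = (12*v*(3*u*v + 2)) du + (36*u^2*v + 24*u + 2*v^3 - 18*v) dv.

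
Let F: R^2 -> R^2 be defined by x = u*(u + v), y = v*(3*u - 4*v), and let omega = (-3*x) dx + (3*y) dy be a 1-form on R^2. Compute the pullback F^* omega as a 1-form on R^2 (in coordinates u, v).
F^* omega = (-6*u^3 - 9*u^2*v + 24*u*v^2 - 36*v^3) du + (-3*u^3 + 24*u^2*v - 108*u*v^2 + 96*v^3) dv

Using F^*(f dg) = (f ∘ F) d(g ∘ F), substitute each coordinate x_i by F_i(u, v) in f_i, and replace dx_i by d F_i = (∂F_i/∂u) du + (∂F_i/∂v) dv.
  For the x component: f_1(F) = 3*u*(-u - v); d F_1 = (2*u + v) du + (u) dv
  For the y component: f_2(F) = 3*v*(3*u - 4*v); d F_2 = (3*v) du + (3*u - 8*v) dv
Combining and collecting du, dv coefficients:
  coeff of du: -6*u^3 - 9*u^2*v + 24*u*v^2 - 36*v^3
  coeff of dv: -3*u^3 + 24*u^2*v - 108*u*v^2 + 96*v^3
F^* omega = (-6*u^3 - 9*u^2*v + 24*u*v^2 - 36*v^3) du + (-3*u^3 + 24*u^2*v - 108*u*v^2 + 96*v^3) dv.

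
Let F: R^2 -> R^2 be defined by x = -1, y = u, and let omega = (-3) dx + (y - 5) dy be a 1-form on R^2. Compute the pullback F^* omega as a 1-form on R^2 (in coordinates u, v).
F^* omega = (u - 5) du

Using F^*(f dg) = (f ∘ F) d(g ∘ F), substitute each coordinate x_i by F_i(u, v) in f_i, and replace dx_i by d F_i = (∂F_i/∂u) du + (∂F_i/∂v) dv.
  For the x component: f_1(F) = -3; d F_1 = (0) du + (0) dv
  For the y component: f_2(F) = u - 5; d F_2 = (1) du + (0) dv
Combining and collecting du, dv coefficients:
  coeff of du: u - 5
  coeff of dv: 0
F^* omega = (u - 5) du.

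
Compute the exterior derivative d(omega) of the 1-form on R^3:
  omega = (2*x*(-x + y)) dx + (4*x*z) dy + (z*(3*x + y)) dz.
d(omega) = (-2*x + 4*z) dx ∧ dy + (3*z) dx ∧ dz + (-4*x + z) dy ∧ dz

For a 1-form omega = sum_i f_i dx_i, the exterior derivative is
  d(omega) = sum_{i < j} (∂f_j/∂x_i - ∂f_i/∂x_j) dx_i ∧ dx_j.
  coefficient of dx ∧ dy: ∂f_2/∂x - ∂f_1/∂y = ∂(4*x*z)/∂x - ∂(2*x*(-x + y))/∂y = -2*x + 4*z
  coefficient of dx ∧ dz: ∂f_3/∂x - ∂f_1/∂z = ∂(z*(3*x + y))/∂x - ∂(2*x*(-x + y))/∂z = 3*z
  coefficient of dy ∧ dz: ∂f_3/∂y - ∂f_2/∂z = ∂(z*(3*x + y))/∂y - ∂(4*x*z)/∂z = -4*x + z
Assembling: d(omega) = (-2*x + 4*z) dx ∧ dy + (3*z) dx ∧ dz + (-4*x + z) dy ∧ dz.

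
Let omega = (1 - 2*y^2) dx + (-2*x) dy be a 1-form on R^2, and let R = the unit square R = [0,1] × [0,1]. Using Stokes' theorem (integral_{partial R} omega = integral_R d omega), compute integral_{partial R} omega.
integral_(partial R) omega = 0

Stokes: integral_partial_R omega = integral_R d omega with d omega = (∂Q/∂x - ∂P/∂y) dx ∧ dy.
  ∂Q/∂x = -2
  ∂P/∂y = -4*y
  integrand = ∂Q/∂x - ∂P/∂y = 4*y - 2.
Integrating over R: integral_0^1 integral_0^1 (4*y - 2) dx dy = 0.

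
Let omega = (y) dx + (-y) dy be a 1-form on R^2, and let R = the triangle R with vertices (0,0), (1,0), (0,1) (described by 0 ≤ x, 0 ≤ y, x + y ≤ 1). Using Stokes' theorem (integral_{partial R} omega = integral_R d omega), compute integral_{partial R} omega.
integral_(partial R) omega = -1/2

Stokes: integral_partial_R omega = integral_R d omega with d omega = (∂Q/∂x - ∂P/∂y) dx ∧ dy.
  ∂Q/∂x = 0
  ∂P/∂y = 1
  integrand = ∂Q/∂x - ∂P/∂y = -1.
Integrating over R: integral_0^1 integral_0^{1-x} (-1) dy dx = -1/2.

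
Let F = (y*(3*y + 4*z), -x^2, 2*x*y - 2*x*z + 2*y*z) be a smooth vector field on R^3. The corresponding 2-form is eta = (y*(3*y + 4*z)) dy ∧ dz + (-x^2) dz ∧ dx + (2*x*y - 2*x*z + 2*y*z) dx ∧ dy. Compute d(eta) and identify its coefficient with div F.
d(eta) = (-2*x + 2*y) dx ∧ dy ∧ dz; div F = -2*x + 2*y

For a 2-form in R^3 of the form above, applying d gives a 3-form with coefficient ∂P/∂x + ∂Q/∂y + ∂R/∂z:
  ∂P/∂x = 0
  ∂Q/∂y = 0
  ∂R/∂z = -2*x + 2*y
Sum = -2*x + 2*y, which is exactly div F.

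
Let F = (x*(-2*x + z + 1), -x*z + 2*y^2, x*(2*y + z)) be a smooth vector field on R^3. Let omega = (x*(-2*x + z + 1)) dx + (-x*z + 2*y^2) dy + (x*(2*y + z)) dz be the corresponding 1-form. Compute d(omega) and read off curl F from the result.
d(omega) = (3*x) dy ∧ dz + (x - 2*y - z) dz ∧ dx + (-z) dx ∧ dy; curl F = (3*x, x - 2*y - z, -z)

d omega = sum_{i<j} (∂f_j/∂x_i - ∂f_i/∂x_j) dx_i ∧ dx_j. Under the identification (dy ∧ dz, dz ∧ dx, dx ∧ dy) ↔ (e_x, e_y, e_z), the coefficients are exactly the components of curl F. Compute:
  ∂R/∂y - ∂Q/∂z = (2*x) - (-x) = 3*x
  ∂P/∂z - ∂R/∂x = (x) - (2*y + z) = x - 2*y - z
  ∂Q/∂x - ∂P/∂y = (-z) - (0) = -z.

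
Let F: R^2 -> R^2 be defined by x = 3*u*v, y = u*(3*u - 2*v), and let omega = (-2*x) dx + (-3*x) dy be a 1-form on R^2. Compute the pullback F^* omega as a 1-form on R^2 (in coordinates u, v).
F^* omega = (-54*u^2*v) du

Using F^*(f dg) = (f ∘ F) d(g ∘ F), substitute each coordinate x_i by F_i(u, v) in f_i, and replace dx_i by d F_i = (∂F_i/∂u) du + (∂F_i/∂v) dv.
  For the x component: f_1(F) = -6*u*v; d F_1 = (3*v) du + (3*u) dv
  For the y component: f_2(F) = -9*u*v; d F_2 = (6*u - 2*v) du + (-2*u) dv
Combining and collecting du, dv coefficients:
  coeff of du: -54*u^2*v
  coeff of dv: 0
F^* omega = (-54*u^2*v) du.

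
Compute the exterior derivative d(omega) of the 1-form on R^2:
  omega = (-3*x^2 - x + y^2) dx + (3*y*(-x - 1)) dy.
d(omega) = (-5*y) dx ∧ dy

For a 1-form omega = sum_i f_i dx_i, the exterior derivative is
  d(omega) = sum_{i < j} (∂f_j/∂x_i - ∂f_i/∂x_j) dx_i ∧ dx_j.
  coefficient of dx ∧ dy: ∂f_2/∂x - ∂f_1/∂y = ∂(3*y*(-x - 1))/∂x - ∂(-3*x^2 - x + y^2)/∂y = -5*y
Assembling: d(omega) = (-5*y) dx ∧ dy.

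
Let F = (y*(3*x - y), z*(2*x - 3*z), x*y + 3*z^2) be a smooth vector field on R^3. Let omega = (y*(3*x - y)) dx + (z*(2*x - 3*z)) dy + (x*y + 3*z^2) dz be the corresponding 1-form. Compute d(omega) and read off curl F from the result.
d(omega) = (-x + 6*z) dy ∧ dz + (-y) dz ∧ dx + (-3*x + 2*y + 2*z) dx ∧ dy; curl F = (-x + 6*z, -y, -3*x + 2*y + 2*z)

d omega = sum_{i<j} (∂f_j/∂x_i - ∂f_i/∂x_j) dx_i ∧ dx_j. Under the identification (dy ∧ dz, dz ∧ dx, dx ∧ dy) ↔ (e_x, e_y, e_z), the coefficients are exactly the components of curl F. Compute:
  ∂R/∂y - ∂Q/∂z = (x) - (2*x - 6*z) = -x + 6*z
  ∂P/∂z - ∂R/∂x = (0) - (y) = -y
  ∂Q/∂x - ∂P/∂y = (2*z) - (3*x - 2*y) = -3*x + 2*y + 2*z.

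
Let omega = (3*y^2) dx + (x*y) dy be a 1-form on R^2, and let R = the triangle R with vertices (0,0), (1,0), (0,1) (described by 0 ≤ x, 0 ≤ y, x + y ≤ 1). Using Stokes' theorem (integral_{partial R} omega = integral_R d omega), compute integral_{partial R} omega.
integral_(partial R) omega = -5/6

Stokes: integral_partial_R omega = integral_R d omega with d omega = (∂Q/∂x - ∂P/∂y) dx ∧ dy.
  ∂Q/∂x = y
  ∂P/∂y = 6*y
  integrand = ∂Q/∂x - ∂P/∂y = -5*y.
Integrating over R: integral_0^1 integral_0^{1-x} (-5*y) dy dx = -5/6.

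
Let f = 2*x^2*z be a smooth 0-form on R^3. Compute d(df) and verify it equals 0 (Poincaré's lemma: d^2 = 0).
d(df) = 0

Step 1: df = sum_i (∂f/∂x_i) dx_i = (4*x*z) dx + (0) dy + (2*x^2) dz.
Step 2: Apply d again. Using the 1-form formula, the coefficient of dx ∧ dy in d(df) is ∂^2 f/∂x ∂y - ∂^2 f/∂y ∂x = (0) - (0) = 0 (equality of mixed partials for smooth f).
Similarly for dx ∧ dz and dy ∧ dz — all coefficients vanish. So d(df) = 0.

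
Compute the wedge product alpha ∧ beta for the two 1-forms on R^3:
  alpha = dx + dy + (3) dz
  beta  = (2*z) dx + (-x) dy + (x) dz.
alpha ∧ beta = (-x - 2*z) dx ∧ dy + (x - 6*z) dx ∧ dz + (4*x) dy ∧ dz

Distribute the wedge, using dx_i ∧ dx_j = -dx_j ∧ dx_i and dx_i ∧ dx_i = 0. For each pair (i, j) with i < j, the coefficient of dx_i ∧ dx_j in alpha ∧ beta is (alpha_i * beta_j - alpha_j * beta_i). Collecting: alpha ∧ beta = (-x - 2*z) dx ∧ dy + (x - 6*z) dx ∧ dz + (4*x) dy ∧ dz.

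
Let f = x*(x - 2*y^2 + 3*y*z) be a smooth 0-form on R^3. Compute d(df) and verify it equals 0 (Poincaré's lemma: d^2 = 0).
d(df) = 0

Step 1: df = sum_i (∂f/∂x_i) dx_i = (2*x - 2*y^2 + 3*y*z) dx + (x*(-4*y + 3*z)) dy + (3*x*y) dz.
Step 2: Apply d again. Using the 1-form formula, the coefficient of dx ∧ dy in d(df) is ∂^2 f/∂x ∂y - ∂^2 f/∂y ∂x = (-4*y + 3*z) - (-4*y + 3*z) = 0 (equality of mixed partials for smooth f).
Similarly for dx ∧ dz and dy ∧ dz — all coefficients vanish. So d(df) = 0.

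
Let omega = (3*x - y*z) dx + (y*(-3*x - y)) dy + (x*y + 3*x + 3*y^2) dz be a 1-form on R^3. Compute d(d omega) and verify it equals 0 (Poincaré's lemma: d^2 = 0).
d(d omega) = 0

Step 1: d omega = sum_{i<j} (∂f_j/∂x_i - ∂f_i/∂x_j) dx_i ∧ dx_j:
  coeff of dx ∧ dy: -3*y + z
  coeff of dx ∧ dz: 2*y + 3
  coeff of dy ∧ dz: x + 6*y
Step 2: Apply d again to each 2-form coefficient. The only possible 3-form in R^3 is dx ∧ dy ∧ dz, with coefficient
  ∂(coeff of dy∧dz)/∂x - ∂(coeff of dx∧dz)/∂y + ∂(coeff of dx∧dy)/∂z
  = ∂/∂x (x + 6*y) - ∂/∂y (2*y + 3) + ∂/∂z (-3*y + z).
Each of these terms simplifies to sums of mixed partials that cancel in pairs. The result is 0 (by equality of mixed partials for smooth functions — Schwarz / Clairaut).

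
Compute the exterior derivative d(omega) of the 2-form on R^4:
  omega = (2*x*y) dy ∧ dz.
d(omega) = (2*y) dx ∧ dy ∧ dz

For a 2-form omega = sum_{i<j} g_{ij} dx_i ∧ dx_j, the exterior derivative is
  d(omega) = sum_{i<j} d(g_{ij}) ∧ dx_i ∧ dx_j = sum_{i<j, k} (∂g_{ij}/∂x_k) dx_k ∧ dx_i ∧ dx_j.
Expand each term, using dx_k ∧ dx_i ∧ dx_j = sgn(permutation) dx_{(a)} ∧ dx_{(b)} ∧ dx_{(c)} with (a < b < c) sorted:
  d(2*x*y) includes (∂/∂x)(2*x*y) dx = (2*y) dx, which multiplied by dy ∧ dz gives (2*y) dx ∧ dy ∧ dz
Collecting like 3-forms: d(omega) = (2*y) dx ∧ dy ∧ dz.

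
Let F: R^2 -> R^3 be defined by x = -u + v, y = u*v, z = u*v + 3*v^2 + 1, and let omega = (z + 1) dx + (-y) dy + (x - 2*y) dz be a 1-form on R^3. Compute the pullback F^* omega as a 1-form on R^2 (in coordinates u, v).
F^* omega = (-3*u*v^2 - 2*u*v - 2*v^2 - 2) du + (-3*u^2*v - u^2 - 12*u*v^2 - 4*u*v + 9*v^2 + 2) dv

Using F^*(f dg) = (f ∘ F) d(g ∘ F), substitute each coordinate x_i by F_i(u, v) in f_i, and replace dx_i by d F_i = (∂F_i/∂u) du + (∂F_i/∂v) dv.
  For the x component: f_1(F) = u*v + 3*v^2 + 2; d F_1 = (-1) du + (1) dv
  For the y component: f_2(F) = -u*v; d F_2 = (v) du + (u) dv
  For the z component: f_3(F) = -2*u*v - u + v; d F_3 = (v) du + (u + 6*v) dv
Combining and collecting du, dv coefficients:
  coeff of du: -3*u*v^2 - 2*u*v - 2*v^2 - 2
  coeff of dv: -3*u^2*v - u^2 - 12*u*v^2 - 4*u*v + 9*v^2 + 2
F^* omega = (-3*u*v^2 - 2*u*v - 2*v^2 - 2) du + (-3*u^2*v - u^2 - 12*u*v^2 - 4*u*v + 9*v^2 + 2) dv.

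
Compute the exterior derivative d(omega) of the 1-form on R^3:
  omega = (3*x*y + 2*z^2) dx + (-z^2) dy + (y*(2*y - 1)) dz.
d(omega) = (-3*x) dx ∧ dy + (-4*z) dx ∧ dz + (4*y + 2*z - 1) dy ∧ dz

For a 1-form omega = sum_i f_i dx_i, the exterior derivative is
  d(omega) = sum_{i < j} (∂f_j/∂x_i - ∂f_i/∂x_j) dx_i ∧ dx_j.
  coefficient of dx ∧ dy: ∂f_2/∂x - ∂f_1/∂y = ∂(-z^2)/∂x - ∂(3*x*y + 2*z^2)/∂y = -3*x
  coefficient of dx ∧ dz: ∂f_3/∂x - ∂f_1/∂z = ∂(y*(2*y - 1))/∂x - ∂(3*x*y + 2*z^2)/∂z = -4*z
  coefficient of dy ∧ dz: ∂f_3/∂y - ∂f_2/∂z = ∂(y*(2*y - 1))/∂y - ∂(-z^2)/∂z = 4*y + 2*z - 1
Assembling: d(omega) = (-3*x) dx ∧ dy + (-4*z) dx ∧ dz + (4*y + 2*z - 1) dy ∧ dz.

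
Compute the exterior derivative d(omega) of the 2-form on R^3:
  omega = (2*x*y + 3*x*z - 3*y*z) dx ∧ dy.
d(omega) = (3*x - 3*y) dx ∧ dy ∧ dz

For a 2-form omega = sum_{i<j} g_{ij} dx_i ∧ dx_j, the exterior derivative is
  d(omega) = sum_{i<j} d(g_{ij}) ∧ dx_i ∧ dx_j = sum_{i<j, k} (∂g_{ij}/∂x_k) dx_k ∧ dx_i ∧ dx_j.
Expand each term, using dx_k ∧ dx_i ∧ dx_j = sgn(permutation) dx_{(a)} ∧ dx_{(b)} ∧ dx_{(c)} with (a < b < c) sorted:
  d(2*x*y + 3*x*z - 3*y*z) includes (∂/∂z)(2*x*y + 3*x*z - 3*y*z) dz = (3*x - 3*y) dz, which multiplied by dx ∧ dy gives (3*x - 3*y) dx ∧ dy ∧ dz
Collecting like 3-forms: d(omega) = (3*x - 3*y) dx ∧ dy ∧ dz.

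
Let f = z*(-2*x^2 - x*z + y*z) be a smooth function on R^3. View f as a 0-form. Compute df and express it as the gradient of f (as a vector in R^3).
df = (z*(-4*x - z)) dx + (z^2) dy + (-2*x^2 - 2*x*z + 2*y*z) dz; grad f = (z*(-4*x - z), z^2, -2*x^2 - 2*x*z + 2*y*z)

For a 0-form f, d f = (∂f/∂x) dx + (∂f/∂y) dy + (∂f/∂z) dz. The components of the vector representation are exactly the entries of grad f in Cartesian coordinates:
  ∂f/∂x = z*(-4*x - z)
  ∂f/∂y = z^2
  ∂f/∂z = -2*x^2 - 2*x*z + 2*y*z.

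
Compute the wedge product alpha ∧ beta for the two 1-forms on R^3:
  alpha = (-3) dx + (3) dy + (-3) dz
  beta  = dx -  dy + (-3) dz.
alpha ∧ beta = (12) dx ∧ dz + (-12) dy ∧ dz

Distribute the wedge, using dx_i ∧ dx_j = -dx_j ∧ dx_i and dx_i ∧ dx_i = 0. For each pair (i, j) with i < j, the coefficient of dx_i ∧ dx_j in alpha ∧ beta is (alpha_i * beta_j - alpha_j * beta_i). Collecting: alpha ∧ beta = (12) dx ∧ dz + (-12) dy ∧ dz.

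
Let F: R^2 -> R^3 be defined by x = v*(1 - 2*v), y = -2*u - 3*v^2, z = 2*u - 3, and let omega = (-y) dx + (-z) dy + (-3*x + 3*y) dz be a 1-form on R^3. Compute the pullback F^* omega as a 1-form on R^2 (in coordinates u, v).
F^* omega = (-8*u - 6*v^2 - 6*v - 6) du + (4*u*v + 2*u - 12*v^3 + 3*v^2 - 18*v) dv

Using F^*(f dg) = (f ∘ F) d(g ∘ F), substitute each coordinate x_i by F_i(u, v) in f_i, and replace dx_i by d F_i = (∂F_i/∂u) du + (∂F_i/∂v) dv.
  For the x component: f_1(F) = 2*u + 3*v^2; d F_1 = (0) du + (1 - 4*v) dv
  For the y component: f_2(F) = 3 - 2*u; d F_2 = (-2) du + (-6*v) dv
  For the z component: f_3(F) = -6*u - 3*v^2 - 3*v; d F_3 = (2) du + (0) dv
Combining and collecting du, dv coefficients:
  coeff of du: -8*u - 6*v^2 - 6*v - 6
  coeff of dv: 4*u*v + 2*u - 12*v^3 + 3*v^2 - 18*v
F^* omega = (-8*u - 6*v^2 - 6*v - 6) du + (4*u*v + 2*u - 12*v^3 + 3*v^2 - 18*v) dv.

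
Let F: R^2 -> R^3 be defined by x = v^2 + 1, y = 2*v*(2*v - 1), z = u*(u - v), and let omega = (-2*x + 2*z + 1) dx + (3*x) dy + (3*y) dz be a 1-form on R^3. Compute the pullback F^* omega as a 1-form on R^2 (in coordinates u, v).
F^* omega = (6*v*(4*u*v - 2*u - 2*v^2 + v)) du + (4*u^2*v - 16*u*v^2 + 6*u*v + 20*v^3 - 6*v^2 + 22*v - 6) dv

Using F^*(f dg) = (f ∘ F) d(g ∘ F), substitute each coordinate x_i by F_i(u, v) in f_i, and replace dx_i by d F_i = (∂F_i/∂u) du + (∂F_i/∂v) dv.
  For the x component: f_1(F) = 2*u^2 - 2*u*v - 2*v^2 - 1; d F_1 = (0) du + (2*v) dv
  For the y component: f_2(F) = 3*v^2 + 3; d F_2 = (0) du + (8*v - 2) dv
  For the z component: f_3(F) = 6*v*(2*v - 1); d F_3 = (2*u - v) du + (-u) dv
Combining and collecting du, dv coefficients:
  coeff of du: 6*v*(4*u*v - 2*u - 2*v^2 + v)
  coeff of dv: 4*u^2*v - 16*u*v^2 + 6*u*v + 20*v^3 - 6*v^2 + 22*v - 6
F^* omega = (6*v*(4*u*v - 2*u - 2*v^2 + v)) du + (4*u^2*v - 16*u*v^2 + 6*u*v + 20*v^3 - 6*v^2 + 22*v - 6) dv.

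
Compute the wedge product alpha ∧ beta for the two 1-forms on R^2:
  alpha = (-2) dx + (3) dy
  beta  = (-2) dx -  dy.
alpha ∧ beta = (8) dx ∧ dy

Distribute the wedge, using dx_i ∧ dx_j = -dx_j ∧ dx_i and dx_i ∧ dx_i = 0. For each pair (i, j) with i < j, the coefficient of dx_i ∧ dx_j in alpha ∧ beta is (alpha_i * beta_j - alpha_j * beta_i). Collecting: alpha ∧ beta = (8) dx ∧ dy.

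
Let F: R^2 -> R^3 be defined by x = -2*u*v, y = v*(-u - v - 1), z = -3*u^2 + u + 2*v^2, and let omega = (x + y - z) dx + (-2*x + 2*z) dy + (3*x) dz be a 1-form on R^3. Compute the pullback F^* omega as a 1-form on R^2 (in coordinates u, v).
F^* omega = (2*v*(18*u^2 + u*v - 3*u + v^2 + v)) du + (14*u^2*v + 6*u^2 - 30*u*v^2 - 6*u*v - 2*u - 8*v^3 - 4*v^2) dv

Using F^*(f dg) = (f ∘ F) d(g ∘ F), substitute each coordinate x_i by F_i(u, v) in f_i, and replace dx_i by d F_i = (∂F_i/∂u) du + (∂F_i/∂v) dv.
  For the x component: f_1(F) = 3*u^2 - 3*u*v - u - 3*v^2 - v; d F_1 = (-2*v) du + (-2*u) dv
  For the y component: f_2(F) = -6*u^2 + 4*u*v + 2*u + 4*v^2; d F_2 = (-v) du + (-u - 2*v - 1) dv
  For the z component: f_3(F) = -6*u*v; d F_3 = (1 - 6*u) du + (4*v) dv
Combining and collecting du, dv coefficients:
  coeff of du: 2*v*(18*u^2 + u*v - 3*u + v^2 + v)
  coeff of dv: 14*u^2*v + 6*u^2 - 30*u*v^2 - 6*u*v - 2*u - 8*v^3 - 4*v^2
F^* omega = (2*v*(18*u^2 + u*v - 3*u + v^2 + v)) du + (14*u^2*v + 6*u^2 - 30*u*v^2 - 6*u*v - 2*u - 8*v^3 - 4*v^2) dv.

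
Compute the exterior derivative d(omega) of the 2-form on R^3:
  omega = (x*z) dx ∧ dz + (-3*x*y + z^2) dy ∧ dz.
d(omega) = (-3*y) dx ∧ dy ∧ dz

For a 2-form omega = sum_{i<j} g_{ij} dx_i ∧ dx_j, the exterior derivative is
  d(omega) = sum_{i<j} d(g_{ij}) ∧ dx_i ∧ dx_j = sum_{i<j, k} (∂g_{ij}/∂x_k) dx_k ∧ dx_i ∧ dx_j.
Expand each term, using dx_k ∧ dx_i ∧ dx_j = sgn(permutation) dx_{(a)} ∧ dx_{(b)} ∧ dx_{(c)} with (a < b < c) sorted:
  d(-3*x*y + z^2) includes (∂/∂x)(-3*x*y + z^2) dx = (-3*y) dx, which multiplied by dy ∧ dz gives (-3*y) dx ∧ dy ∧ dz
Collecting like 3-forms: d(omega) = (-3*y) dx ∧ dy ∧ dz.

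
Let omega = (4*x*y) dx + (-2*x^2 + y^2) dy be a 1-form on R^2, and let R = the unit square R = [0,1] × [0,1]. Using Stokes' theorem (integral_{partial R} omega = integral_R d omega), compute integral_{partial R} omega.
integral_(partial R) omega = -4

Stokes: integral_partial_R omega = integral_R d omega with d omega = (∂Q/∂x - ∂P/∂y) dx ∧ dy.
  ∂Q/∂x = -4*x
  ∂P/∂y = 4*x
  integrand = ∂Q/∂x - ∂P/∂y = -8*x.
Integrating over R: integral_0^1 integral_0^1 (-8*x) dx dy = -4.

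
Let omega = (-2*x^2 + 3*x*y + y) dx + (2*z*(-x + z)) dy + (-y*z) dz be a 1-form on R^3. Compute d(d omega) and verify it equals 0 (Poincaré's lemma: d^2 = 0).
d(d omega) = 0

Step 1: d omega = sum_{i<j} (∂f_j/∂x_i - ∂f_i/∂x_j) dx_i ∧ dx_j:
  coeff of dx ∧ dy: -3*x - 2*z - 1
  coeff of dx ∧ dz: 0
  coeff of dy ∧ dz: 2*x - 5*z
Step 2: Apply d again to each 2-form coefficient. The only possible 3-form in R^3 is dx ∧ dy ∧ dz, with coefficient
  ∂(coeff of dy∧dz)/∂x - ∂(coeff of dx∧dz)/∂y + ∂(coeff of dx∧dy)/∂z
  = ∂/∂x (2*x - 5*z) - ∂/∂y (0) + ∂/∂z (-3*x - 2*z - 1).
Each of these terms simplifies to sums of mixed partials that cancel in pairs. The result is 0 (by equality of mixed partials for smooth functions — Schwarz / Clairaut).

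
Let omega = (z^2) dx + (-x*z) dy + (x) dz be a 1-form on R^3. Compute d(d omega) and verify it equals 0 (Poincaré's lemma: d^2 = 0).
d(d omega) = 0

Step 1: d omega = sum_{i<j} (∂f_j/∂x_i - ∂f_i/∂x_j) dx_i ∧ dx_j:
  coeff of dx ∧ dy: -z
  coeff of dx ∧ dz: 1 - 2*z
  coeff of dy ∧ dz: x
Step 2: Apply d again to each 2-form coefficient. The only possible 3-form in R^3 is dx ∧ dy ∧ dz, with coefficient
  ∂(coeff of dy∧dz)/∂x - ∂(coeff of dx∧dz)/∂y + ∂(coeff of dx∧dy)/∂z
  = ∂/∂x (x) - ∂/∂y (1 - 2*z) + ∂/∂z (-z).
Each of these terms simplifies to sums of mixed partials that cancel in pairs. The result is 0 (by equality of mixed partials for smooth functions — Schwarz / Clairaut).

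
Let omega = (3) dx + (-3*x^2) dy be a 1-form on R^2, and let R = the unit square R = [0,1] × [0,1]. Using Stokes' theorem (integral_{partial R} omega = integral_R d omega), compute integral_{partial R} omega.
integral_(partial R) omega = -3

Stokes: integral_partial_R omega = integral_R d omega with d omega = (∂Q/∂x - ∂P/∂y) dx ∧ dy.
  ∂Q/∂x = -6*x
  ∂P/∂y = 0
  integrand = ∂Q/∂x - ∂P/∂y = -6*x.
Integrating over R: integral_0^1 integral_0^1 (-6*x) dx dy = -3.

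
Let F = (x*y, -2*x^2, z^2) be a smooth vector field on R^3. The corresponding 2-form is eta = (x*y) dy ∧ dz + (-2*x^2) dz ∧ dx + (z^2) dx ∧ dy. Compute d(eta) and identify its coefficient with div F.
d(eta) = (y + 2*z) dx ∧ dy ∧ dz; div F = y + 2*z

For a 2-form in R^3 of the form above, applying d gives a 3-form with coefficient ∂P/∂x + ∂Q/∂y + ∂R/∂z:
  ∂P/∂x = y
  ∂Q/∂y = 0
  ∂R/∂z = 2*z
Sum = y + 2*z, which is exactly div F.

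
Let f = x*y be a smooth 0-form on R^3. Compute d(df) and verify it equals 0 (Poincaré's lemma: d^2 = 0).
d(df) = 0

Step 1: df = sum_i (∂f/∂x_i) dx_i = (y) dx + (x) dy + (0) dz.
Step 2: Apply d again. Using the 1-form formula, the coefficient of dx ∧ dy in d(df) is ∂^2 f/∂x ∂y - ∂^2 f/∂y ∂x = (1) - (1) = 0 (equality of mixed partials for smooth f).
Similarly for dx ∧ dz and dy ∧ dz — all coefficients vanish. So d(df) = 0.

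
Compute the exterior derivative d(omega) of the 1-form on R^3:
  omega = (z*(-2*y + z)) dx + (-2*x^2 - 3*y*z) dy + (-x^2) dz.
d(omega) = (-4*x + 2*z) dx ∧ dy + (-2*x + 2*y - 2*z) dx ∧ dz + (3*y) dy ∧ dz

For a 1-form omega = sum_i f_i dx_i, the exterior derivative is
  d(omega) = sum_{i < j} (∂f_j/∂x_i - ∂f_i/∂x_j) dx_i ∧ dx_j.
  coefficient of dx ∧ dy: ∂f_2/∂x - ∂f_1/∂y = ∂(-2*x^2 - 3*y*z)/∂x - ∂(z*(-2*y + z))/∂y = -4*x + 2*z
  coefficient of dx ∧ dz: ∂f_3/∂x - ∂f_1/∂z = ∂(-x^2)/∂x - ∂(z*(-2*y + z))/∂z = -2*x + 2*y - 2*z
  coefficient of dy ∧ dz: ∂f_3/∂y - ∂f_2/∂z = ∂(-x^2)/∂y - ∂(-2*x^2 - 3*y*z)/∂z = 3*y
Assembling: d(omega) = (-4*x + 2*z) dx ∧ dy + (-2*x + 2*y - 2*z) dx ∧ dz + (3*y) dy ∧ dz.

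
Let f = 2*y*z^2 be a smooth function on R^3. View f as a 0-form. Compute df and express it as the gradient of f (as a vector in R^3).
df = (0) dx + (2*z^2) dy + (4*y*z) dz; grad f = (0, 2*z^2, 4*y*z)

For a 0-form f, d f = (∂f/∂x) dx + (∂f/∂y) dy + (∂f/∂z) dz. The components of the vector representation are exactly the entries of grad f in Cartesian coordinates:
  ∂f/∂x = 0
  ∂f/∂y = 2*z^2
  ∂f/∂z = 4*y*z.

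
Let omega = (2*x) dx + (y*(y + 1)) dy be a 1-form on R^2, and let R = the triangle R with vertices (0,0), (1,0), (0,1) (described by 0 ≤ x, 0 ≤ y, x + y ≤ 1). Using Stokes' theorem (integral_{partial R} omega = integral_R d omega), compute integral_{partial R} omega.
integral_(partial R) omega = 0

Stokes: integral_partial_R omega = integral_R d omega with d omega = (∂Q/∂x - ∂P/∂y) dx ∧ dy.
  ∂Q/∂x = 0
  ∂P/∂y = 0
  integrand = ∂Q/∂x - ∂P/∂y = 0.
Integrating over R: integral_0^1 integral_0^{1-x} (0) dy dx = 0.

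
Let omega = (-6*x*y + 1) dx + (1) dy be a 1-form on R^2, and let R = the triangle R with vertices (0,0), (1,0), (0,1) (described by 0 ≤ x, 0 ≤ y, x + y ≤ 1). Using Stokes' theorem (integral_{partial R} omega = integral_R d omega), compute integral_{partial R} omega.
integral_(partial R) omega = 1

Stokes: integral_partial_R omega = integral_R d omega with d omega = (∂Q/∂x - ∂P/∂y) dx ∧ dy.
  ∂Q/∂x = 0
  ∂P/∂y = -6*x
  integrand = ∂Q/∂x - ∂P/∂y = 6*x.
Integrating over R: integral_0^1 integral_0^{1-x} (6*x) dy dx = 1.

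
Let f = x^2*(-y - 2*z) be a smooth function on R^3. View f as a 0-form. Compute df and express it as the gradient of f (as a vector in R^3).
df = (2*x*(-y - 2*z)) dx + (-x^2) dy + (-2*x^2) dz; grad f = (2*x*(-y - 2*z), -x^2, -2*x^2)

For a 0-form f, d f = (∂f/∂x) dx + (∂f/∂y) dy + (∂f/∂z) dz. The components of the vector representation are exactly the entries of grad f in Cartesian coordinates:
  ∂f/∂x = 2*x*(-y - 2*z)
  ∂f/∂y = -x^2
  ∂f/∂z = -2*x^2.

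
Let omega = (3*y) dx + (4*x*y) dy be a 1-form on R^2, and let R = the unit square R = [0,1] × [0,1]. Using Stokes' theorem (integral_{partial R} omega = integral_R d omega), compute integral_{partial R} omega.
integral_(partial R) omega = -1

Stokes: integral_partial_R omega = integral_R d omega with d omega = (∂Q/∂x - ∂P/∂y) dx ∧ dy.
  ∂Q/∂x = 4*y
  ∂P/∂y = 3
  integrand = ∂Q/∂x - ∂P/∂y = 4*y - 3.
Integrating over R: integral_0^1 integral_0^1 (4*y - 3) dx dy = -1.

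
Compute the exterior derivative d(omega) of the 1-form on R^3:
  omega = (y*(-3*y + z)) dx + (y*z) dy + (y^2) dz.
d(omega) = (6*y - z) dx ∧ dy + (-y) dx ∧ dz + (y) dy ∧ dz

For a 1-form omega = sum_i f_i dx_i, the exterior derivative is
  d(omega) = sum_{i < j} (∂f_j/∂x_i - ∂f_i/∂x_j) dx_i ∧ dx_j.
  coefficient of dx ∧ dy: ∂f_2/∂x - ∂f_1/∂y = ∂(y*z)/∂x - ∂(y*(-3*y + z))/∂y = 6*y - z
  coefficient of dx ∧ dz: ∂f_3/∂x - ∂f_1/∂z = ∂(y^2)/∂x - ∂(y*(-3*y + z))/∂z = -y
  coefficient of dy ∧ dz: ∂f_3/∂y - ∂f_2/∂z = ∂(y^2)/∂y - ∂(y*z)/∂z = y
Assembling: d(omega) = (6*y - z) dx ∧ dy + (-y) dx ∧ dz + (y) dy ∧ dz.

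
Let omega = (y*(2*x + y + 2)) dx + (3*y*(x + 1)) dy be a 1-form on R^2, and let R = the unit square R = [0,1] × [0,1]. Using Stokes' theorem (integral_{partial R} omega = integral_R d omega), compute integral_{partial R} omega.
integral_(partial R) omega = -5/2

Stokes: integral_partial_R omega = integral_R d omega with d omega = (∂Q/∂x - ∂P/∂y) dx ∧ dy.
  ∂Q/∂x = 3*y
  ∂P/∂y = 2*x + 2*y + 2
  integrand = ∂Q/∂x - ∂P/∂y = -2*x + y - 2.
Integrating over R: integral_0^1 integral_0^1 (-2*x + y - 2) dx dy = -5/2.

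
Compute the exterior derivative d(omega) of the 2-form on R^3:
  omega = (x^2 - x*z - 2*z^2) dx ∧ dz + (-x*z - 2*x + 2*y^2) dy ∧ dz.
d(omega) = (-z - 2) dx ∧ dy ∧ dz

For a 2-form omega = sum_{i<j} g_{ij} dx_i ∧ dx_j, the exterior derivative is
  d(omega) = sum_{i<j} d(g_{ij}) ∧ dx_i ∧ dx_j = sum_{i<j, k} (∂g_{ij}/∂x_k) dx_k ∧ dx_i ∧ dx_j.
Expand each term, using dx_k ∧ dx_i ∧ dx_j = sgn(permutation) dx_{(a)} ∧ dx_{(b)} ∧ dx_{(c)} with (a < b < c) sorted:
  d(-x*z - 2*x + 2*y^2) includes (∂/∂x)(-x*z - 2*x + 2*y^2) dx = (-z - 2) dx, which multiplied by dy ∧ dz gives (-z - 2) dx ∧ dy ∧ dz
Collecting like 3-forms: d(omega) = (-z - 2) dx ∧ dy ∧ dz.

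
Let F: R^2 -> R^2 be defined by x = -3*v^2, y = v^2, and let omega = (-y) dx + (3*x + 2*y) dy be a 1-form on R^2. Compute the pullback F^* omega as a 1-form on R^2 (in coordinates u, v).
F^* omega = (-8*v^3) dv

Using F^*(f dg) = (f ∘ F) d(g ∘ F), substitute each coordinate x_i by F_i(u, v) in f_i, and replace dx_i by d F_i = (∂F_i/∂u) du + (∂F_i/∂v) dv.
  For the x component: f_1(F) = -v^2; d F_1 = (0) du + (-6*v) dv
  For the y component: f_2(F) = -7*v^2; d F_2 = (0) du + (2*v) dv
Combining and collecting du, dv coefficients:
  coeff of du: 0
  coeff of dv: -8*v^3
F^* omega = (-8*v^3) dv.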